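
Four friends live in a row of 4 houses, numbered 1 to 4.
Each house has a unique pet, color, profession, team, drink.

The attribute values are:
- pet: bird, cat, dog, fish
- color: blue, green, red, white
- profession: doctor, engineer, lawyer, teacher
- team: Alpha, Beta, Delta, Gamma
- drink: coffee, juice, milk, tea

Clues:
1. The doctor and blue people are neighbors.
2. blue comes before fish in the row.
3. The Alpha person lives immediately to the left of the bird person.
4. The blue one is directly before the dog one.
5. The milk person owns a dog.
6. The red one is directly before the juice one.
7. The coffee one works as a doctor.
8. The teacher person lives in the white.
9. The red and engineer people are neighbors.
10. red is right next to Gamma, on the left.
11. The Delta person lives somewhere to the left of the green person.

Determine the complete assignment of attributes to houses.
Solution:

House | Pet | Color | Profession | Team | Drink
-----------------------------------------------
  1   | cat | red | doctor | Alpha | coffee
  2   | bird | blue | engineer | Gamma | juice
  3   | dog | white | teacher | Delta | milk
  4   | fish | green | lawyer | Beta | tea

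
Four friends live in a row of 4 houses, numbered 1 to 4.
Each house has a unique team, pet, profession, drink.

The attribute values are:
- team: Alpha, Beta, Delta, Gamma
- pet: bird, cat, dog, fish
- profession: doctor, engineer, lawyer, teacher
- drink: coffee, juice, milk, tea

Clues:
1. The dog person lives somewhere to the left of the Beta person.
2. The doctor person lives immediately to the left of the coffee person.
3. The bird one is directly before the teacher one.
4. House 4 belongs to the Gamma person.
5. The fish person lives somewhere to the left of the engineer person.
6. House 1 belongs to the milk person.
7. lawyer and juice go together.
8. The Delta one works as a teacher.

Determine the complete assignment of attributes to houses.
Solution:

House | Team | Pet | Profession | Drink
---------------------------------------
  1   | Alpha | bird | doctor | milk
  2   | Delta | dog | teacher | coffee
  3   | Beta | fish | lawyer | juice
  4   | Gamma | cat | engineer | tea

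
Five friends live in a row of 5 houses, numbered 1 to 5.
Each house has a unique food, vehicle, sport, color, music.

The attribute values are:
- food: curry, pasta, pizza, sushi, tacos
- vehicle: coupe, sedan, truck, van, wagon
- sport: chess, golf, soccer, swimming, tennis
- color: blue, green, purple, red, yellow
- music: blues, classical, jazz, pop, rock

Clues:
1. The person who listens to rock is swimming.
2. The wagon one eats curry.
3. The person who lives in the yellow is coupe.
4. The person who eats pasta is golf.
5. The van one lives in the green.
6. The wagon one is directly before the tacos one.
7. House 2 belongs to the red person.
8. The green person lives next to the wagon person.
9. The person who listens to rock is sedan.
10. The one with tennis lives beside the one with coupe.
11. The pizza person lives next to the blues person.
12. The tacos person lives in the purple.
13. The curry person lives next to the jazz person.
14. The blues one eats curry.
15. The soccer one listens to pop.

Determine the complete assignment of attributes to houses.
Solution:

House | Food | Vehicle | Sport | Color | Music
----------------------------------------------
  1   | pizza | van | soccer | green | pop
  2   | curry | wagon | chess | red | blues
  3   | tacos | truck | tennis | purple | jazz
  4   | pasta | coupe | golf | yellow | classical
  5   | sushi | sedan | swimming | blue | rock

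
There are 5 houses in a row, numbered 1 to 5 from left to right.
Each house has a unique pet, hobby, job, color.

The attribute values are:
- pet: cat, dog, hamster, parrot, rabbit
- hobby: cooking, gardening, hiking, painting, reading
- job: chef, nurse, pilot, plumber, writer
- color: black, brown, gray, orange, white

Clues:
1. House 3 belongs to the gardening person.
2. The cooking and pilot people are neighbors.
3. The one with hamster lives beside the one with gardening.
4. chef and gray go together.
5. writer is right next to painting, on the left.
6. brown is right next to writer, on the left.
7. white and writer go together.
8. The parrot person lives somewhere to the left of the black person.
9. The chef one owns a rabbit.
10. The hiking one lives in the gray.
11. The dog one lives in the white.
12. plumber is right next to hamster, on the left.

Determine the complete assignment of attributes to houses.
Solution:

House | Pet | Hobby | Job | Color
---------------------------------
  1   | parrot | cooking | plumber | orange
  2   | hamster | reading | pilot | brown
  3   | dog | gardening | writer | white
  4   | cat | painting | nurse | black
  5   | rabbit | hiking | chef | gray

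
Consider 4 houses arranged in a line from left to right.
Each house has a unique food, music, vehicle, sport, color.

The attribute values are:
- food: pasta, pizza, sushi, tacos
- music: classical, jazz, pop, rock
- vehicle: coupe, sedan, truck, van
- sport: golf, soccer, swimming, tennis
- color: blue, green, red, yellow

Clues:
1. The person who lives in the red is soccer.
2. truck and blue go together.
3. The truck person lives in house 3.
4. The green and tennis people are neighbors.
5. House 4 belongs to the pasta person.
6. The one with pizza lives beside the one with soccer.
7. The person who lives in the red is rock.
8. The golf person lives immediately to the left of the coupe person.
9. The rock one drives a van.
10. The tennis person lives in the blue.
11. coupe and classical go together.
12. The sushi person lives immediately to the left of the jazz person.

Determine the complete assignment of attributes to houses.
Solution:

House | Food | Music | Vehicle | Sport | Color
----------------------------------------------
  1   | tacos | pop | sedan | golf | yellow
  2   | sushi | classical | coupe | swimming | green
  3   | pizza | jazz | truck | tennis | blue
  4   | pasta | rock | van | soccer | red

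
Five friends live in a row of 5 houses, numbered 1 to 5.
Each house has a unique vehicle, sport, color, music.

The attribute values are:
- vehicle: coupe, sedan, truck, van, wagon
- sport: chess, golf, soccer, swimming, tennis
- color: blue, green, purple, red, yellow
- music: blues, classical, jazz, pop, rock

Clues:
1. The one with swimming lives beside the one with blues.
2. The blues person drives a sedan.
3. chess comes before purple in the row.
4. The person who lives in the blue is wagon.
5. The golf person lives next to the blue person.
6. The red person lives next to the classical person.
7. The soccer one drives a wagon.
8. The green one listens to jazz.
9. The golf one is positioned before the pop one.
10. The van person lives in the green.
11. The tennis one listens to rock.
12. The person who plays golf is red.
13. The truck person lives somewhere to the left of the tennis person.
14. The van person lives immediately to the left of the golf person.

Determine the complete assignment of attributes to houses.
Solution:

House | Vehicle | Sport | Color | Music
---------------------------------------
  1   | van | swimming | green | jazz
  2   | sedan | golf | red | blues
  3   | wagon | soccer | blue | classical
  4   | truck | chess | yellow | pop
  5   | coupe | tennis | purple | rock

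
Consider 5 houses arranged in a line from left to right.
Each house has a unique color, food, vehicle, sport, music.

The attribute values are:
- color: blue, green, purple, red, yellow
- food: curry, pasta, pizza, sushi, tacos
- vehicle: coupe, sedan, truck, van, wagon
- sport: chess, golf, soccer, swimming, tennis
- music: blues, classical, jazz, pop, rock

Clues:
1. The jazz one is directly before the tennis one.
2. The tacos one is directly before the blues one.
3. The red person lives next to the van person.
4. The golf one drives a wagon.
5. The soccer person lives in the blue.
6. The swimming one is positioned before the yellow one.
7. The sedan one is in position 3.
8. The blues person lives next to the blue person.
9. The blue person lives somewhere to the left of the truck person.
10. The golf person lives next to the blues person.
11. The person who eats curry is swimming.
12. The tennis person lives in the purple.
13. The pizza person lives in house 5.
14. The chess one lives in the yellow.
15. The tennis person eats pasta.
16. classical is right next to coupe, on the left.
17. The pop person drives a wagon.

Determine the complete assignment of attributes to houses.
Solution:

House | Color | Food | Vehicle | Sport | Music
----------------------------------------------
  1   | red | tacos | wagon | golf | pop
  2   | green | curry | van | swimming | blues
  3   | blue | sushi | sedan | soccer | jazz
  4   | purple | pasta | truck | tennis | classical
  5   | yellow | pizza | coupe | chess | rock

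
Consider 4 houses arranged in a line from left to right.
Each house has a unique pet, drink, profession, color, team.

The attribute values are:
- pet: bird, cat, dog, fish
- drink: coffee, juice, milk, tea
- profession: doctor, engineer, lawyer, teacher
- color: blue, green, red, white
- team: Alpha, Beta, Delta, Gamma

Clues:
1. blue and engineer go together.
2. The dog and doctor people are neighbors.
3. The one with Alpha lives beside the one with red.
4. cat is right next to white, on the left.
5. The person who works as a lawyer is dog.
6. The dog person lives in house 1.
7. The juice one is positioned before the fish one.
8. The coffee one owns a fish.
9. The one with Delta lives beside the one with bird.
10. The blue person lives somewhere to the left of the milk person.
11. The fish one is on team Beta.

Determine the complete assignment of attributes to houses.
Solution:

House | Pet | Drink | Profession | Color | Team
-----------------------------------------------
  1   | dog | juice | lawyer | green | Alpha
  2   | fish | coffee | doctor | red | Beta
  3   | cat | tea | engineer | blue | Delta
  4   | bird | milk | teacher | white | Gamma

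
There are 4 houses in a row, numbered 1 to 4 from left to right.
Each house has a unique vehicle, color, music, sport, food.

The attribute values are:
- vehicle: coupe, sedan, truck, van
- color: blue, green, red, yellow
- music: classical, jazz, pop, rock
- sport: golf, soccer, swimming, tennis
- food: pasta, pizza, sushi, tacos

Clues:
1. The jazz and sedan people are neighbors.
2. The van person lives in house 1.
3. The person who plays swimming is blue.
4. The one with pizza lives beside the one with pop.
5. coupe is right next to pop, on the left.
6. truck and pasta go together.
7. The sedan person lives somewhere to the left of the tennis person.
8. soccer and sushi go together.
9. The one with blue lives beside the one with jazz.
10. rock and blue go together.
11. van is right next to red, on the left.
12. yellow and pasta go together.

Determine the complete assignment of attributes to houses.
Solution:

House | Vehicle | Color | Music | Sport | Food
----------------------------------------------
  1   | van | blue | rock | swimming | tacos
  2   | coupe | red | jazz | golf | pizza
  3   | sedan | green | pop | soccer | sushi
  4   | truck | yellow | classical | tennis | pasta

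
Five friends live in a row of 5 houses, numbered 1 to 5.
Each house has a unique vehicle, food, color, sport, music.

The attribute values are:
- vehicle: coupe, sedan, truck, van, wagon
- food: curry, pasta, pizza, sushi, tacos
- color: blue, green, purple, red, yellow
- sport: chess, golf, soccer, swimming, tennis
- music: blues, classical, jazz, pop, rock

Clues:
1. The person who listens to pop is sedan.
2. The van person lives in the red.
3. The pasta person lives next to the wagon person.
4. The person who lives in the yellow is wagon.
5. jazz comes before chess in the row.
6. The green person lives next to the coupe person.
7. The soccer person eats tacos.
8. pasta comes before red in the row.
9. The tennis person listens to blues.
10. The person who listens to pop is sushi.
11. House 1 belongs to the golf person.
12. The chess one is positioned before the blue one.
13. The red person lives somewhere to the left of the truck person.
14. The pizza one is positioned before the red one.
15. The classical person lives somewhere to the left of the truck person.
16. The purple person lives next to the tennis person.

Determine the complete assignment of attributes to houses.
Solution:

House | Vehicle | Food | Color | Sport | Music
----------------------------------------------
  1   | sedan | sushi | green | golf | pop
  2   | coupe | pasta | purple | swimming | jazz
  3   | wagon | pizza | yellow | tennis | blues
  4   | van | curry | red | chess | classical
  5   | truck | tacos | blue | soccer | rock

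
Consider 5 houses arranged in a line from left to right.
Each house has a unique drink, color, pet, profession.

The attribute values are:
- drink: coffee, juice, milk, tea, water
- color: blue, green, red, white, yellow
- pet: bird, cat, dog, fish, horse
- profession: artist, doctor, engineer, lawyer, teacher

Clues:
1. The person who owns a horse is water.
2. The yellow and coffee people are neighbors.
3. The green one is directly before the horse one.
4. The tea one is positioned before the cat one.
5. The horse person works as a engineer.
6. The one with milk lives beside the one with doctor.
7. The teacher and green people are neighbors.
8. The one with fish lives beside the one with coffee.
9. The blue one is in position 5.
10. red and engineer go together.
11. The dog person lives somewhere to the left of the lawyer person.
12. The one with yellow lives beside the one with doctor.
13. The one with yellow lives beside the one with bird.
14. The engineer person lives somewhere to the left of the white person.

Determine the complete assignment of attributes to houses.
Solution:

House | Drink | Color | Pet | Profession
----------------------------------------
  1   | milk | yellow | fish | teacher
  2   | coffee | green | bird | doctor
  3   | water | red | horse | engineer
  4   | tea | white | dog | artist
  5   | juice | blue | cat | lawyer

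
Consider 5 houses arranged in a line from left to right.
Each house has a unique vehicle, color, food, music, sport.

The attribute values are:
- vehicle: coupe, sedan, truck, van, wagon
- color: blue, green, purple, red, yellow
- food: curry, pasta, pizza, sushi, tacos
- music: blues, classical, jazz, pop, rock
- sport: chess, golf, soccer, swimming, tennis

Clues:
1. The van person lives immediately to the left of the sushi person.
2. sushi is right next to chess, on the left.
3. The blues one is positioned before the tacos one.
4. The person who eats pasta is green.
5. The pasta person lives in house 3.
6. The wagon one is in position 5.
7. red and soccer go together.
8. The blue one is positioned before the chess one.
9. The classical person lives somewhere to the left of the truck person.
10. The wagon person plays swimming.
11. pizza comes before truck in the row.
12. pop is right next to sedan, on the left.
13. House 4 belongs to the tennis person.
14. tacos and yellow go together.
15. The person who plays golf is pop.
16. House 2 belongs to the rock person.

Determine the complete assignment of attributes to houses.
Solution:

House | Vehicle | Color | Food | Music | Sport
----------------------------------------------
  1   | van | blue | pizza | pop | golf
  2   | sedan | red | sushi | rock | soccer
  3   | coupe | green | pasta | classical | chess
  4   | truck | purple | curry | blues | tennis
  5   | wagon | yellow | tacos | jazz | swimming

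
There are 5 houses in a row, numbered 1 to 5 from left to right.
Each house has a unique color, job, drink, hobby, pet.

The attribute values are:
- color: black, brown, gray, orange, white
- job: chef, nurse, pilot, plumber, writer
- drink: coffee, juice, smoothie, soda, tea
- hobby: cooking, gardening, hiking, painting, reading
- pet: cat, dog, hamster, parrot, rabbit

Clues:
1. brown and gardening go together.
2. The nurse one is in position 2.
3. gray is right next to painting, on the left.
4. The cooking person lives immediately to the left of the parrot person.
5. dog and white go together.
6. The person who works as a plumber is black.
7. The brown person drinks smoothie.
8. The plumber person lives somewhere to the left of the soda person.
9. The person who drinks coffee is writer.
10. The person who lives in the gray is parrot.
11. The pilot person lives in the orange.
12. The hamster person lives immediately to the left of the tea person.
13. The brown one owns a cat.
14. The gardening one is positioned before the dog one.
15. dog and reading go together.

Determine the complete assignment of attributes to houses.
Solution:

House | Color | Job | Drink | Hobby | Pet
-----------------------------------------
  1   | black | plumber | juice | cooking | hamster
  2   | gray | nurse | tea | hiking | parrot
  3   | orange | pilot | soda | painting | rabbit
  4   | brown | chef | smoothie | gardening | cat
  5   | white | writer | coffee | reading | dog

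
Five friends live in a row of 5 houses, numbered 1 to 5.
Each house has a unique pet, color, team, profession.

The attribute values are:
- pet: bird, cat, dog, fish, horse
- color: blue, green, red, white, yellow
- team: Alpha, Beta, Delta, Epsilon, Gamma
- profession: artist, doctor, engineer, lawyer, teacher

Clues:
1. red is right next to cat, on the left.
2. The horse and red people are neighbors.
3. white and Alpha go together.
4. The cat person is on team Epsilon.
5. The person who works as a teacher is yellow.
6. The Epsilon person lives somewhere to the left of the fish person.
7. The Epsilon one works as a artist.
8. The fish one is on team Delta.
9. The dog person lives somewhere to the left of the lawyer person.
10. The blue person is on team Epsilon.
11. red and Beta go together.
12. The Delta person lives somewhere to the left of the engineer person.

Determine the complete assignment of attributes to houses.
Solution:

House | Pet | Color | Team | Profession
---------------------------------------
  1   | horse | yellow | Gamma | teacher
  2   | dog | red | Beta | doctor
  3   | cat | blue | Epsilon | artist
  4   | fish | green | Delta | lawyer
  5   | bird | white | Alpha | engineer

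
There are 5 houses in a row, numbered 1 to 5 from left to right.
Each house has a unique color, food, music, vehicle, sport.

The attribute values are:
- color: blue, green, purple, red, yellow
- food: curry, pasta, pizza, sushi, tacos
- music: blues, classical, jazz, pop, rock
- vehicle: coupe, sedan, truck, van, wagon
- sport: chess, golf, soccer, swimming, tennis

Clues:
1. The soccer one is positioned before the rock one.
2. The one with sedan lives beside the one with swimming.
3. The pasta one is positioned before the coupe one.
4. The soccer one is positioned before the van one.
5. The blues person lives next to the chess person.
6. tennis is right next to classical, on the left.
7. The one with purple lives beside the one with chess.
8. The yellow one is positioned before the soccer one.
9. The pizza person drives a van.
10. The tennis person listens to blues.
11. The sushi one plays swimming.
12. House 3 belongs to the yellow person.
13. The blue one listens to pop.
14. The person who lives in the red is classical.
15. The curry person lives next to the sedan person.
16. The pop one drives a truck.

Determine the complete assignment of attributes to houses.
Solution:

House | Color | Food | Music | Vehicle | Sport
----------------------------------------------
  1   | purple | curry | blues | wagon | tennis
  2   | red | pasta | classical | sedan | chess
  3   | yellow | sushi | jazz | coupe | swimming
  4   | blue | tacos | pop | truck | soccer
  5   | green | pizza | rock | van | golf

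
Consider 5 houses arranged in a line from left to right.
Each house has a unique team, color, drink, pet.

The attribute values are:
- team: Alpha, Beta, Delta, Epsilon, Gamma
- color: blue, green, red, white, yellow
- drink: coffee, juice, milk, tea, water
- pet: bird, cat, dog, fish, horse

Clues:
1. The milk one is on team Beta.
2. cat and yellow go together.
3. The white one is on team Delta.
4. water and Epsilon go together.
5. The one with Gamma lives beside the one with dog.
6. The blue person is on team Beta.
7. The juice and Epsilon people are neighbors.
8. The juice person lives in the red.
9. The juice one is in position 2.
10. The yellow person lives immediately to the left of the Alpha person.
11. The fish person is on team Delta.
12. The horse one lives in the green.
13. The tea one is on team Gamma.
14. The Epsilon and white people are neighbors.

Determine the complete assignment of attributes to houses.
Solution:

House | Team | Color | Drink | Pet
----------------------------------
  1   | Gamma | yellow | tea | cat
  2   | Alpha | red | juice | dog
  3   | Epsilon | green | water | horse
  4   | Delta | white | coffee | fish
  5   | Beta | blue | milk | bird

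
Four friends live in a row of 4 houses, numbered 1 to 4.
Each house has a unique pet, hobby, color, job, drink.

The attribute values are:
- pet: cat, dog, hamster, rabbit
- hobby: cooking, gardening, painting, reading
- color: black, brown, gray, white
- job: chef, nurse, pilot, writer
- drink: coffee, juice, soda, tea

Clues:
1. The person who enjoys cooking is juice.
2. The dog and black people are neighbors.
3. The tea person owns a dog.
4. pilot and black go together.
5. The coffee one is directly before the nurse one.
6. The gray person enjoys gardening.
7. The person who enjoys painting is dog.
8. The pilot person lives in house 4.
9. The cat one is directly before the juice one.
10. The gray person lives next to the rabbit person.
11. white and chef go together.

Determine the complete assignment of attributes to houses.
Solution:

House | Pet | Hobby | Color | Job | Drink
-----------------------------------------
  1   | cat | gardening | gray | writer | coffee
  2   | rabbit | cooking | brown | nurse | juice
  3   | dog | painting | white | chef | tea
  4   | hamster | reading | black | pilot | soda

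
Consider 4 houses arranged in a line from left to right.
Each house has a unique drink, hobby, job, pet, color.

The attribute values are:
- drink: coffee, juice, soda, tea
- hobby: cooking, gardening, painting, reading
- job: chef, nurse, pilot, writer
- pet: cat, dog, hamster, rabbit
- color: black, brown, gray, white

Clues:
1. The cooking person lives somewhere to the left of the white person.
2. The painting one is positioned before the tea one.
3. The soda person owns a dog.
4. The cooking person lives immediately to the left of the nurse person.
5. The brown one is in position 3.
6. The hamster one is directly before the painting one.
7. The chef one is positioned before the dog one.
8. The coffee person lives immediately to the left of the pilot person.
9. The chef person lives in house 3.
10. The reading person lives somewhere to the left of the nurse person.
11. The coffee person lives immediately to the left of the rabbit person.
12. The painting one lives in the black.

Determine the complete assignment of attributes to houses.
Solution:

House | Drink | Hobby | Job | Pet | Color
-----------------------------------------
  1   | coffee | reading | writer | hamster | gray
  2   | juice | painting | pilot | rabbit | black
  3   | tea | cooking | chef | cat | brown
  4   | soda | gardening | nurse | dog | white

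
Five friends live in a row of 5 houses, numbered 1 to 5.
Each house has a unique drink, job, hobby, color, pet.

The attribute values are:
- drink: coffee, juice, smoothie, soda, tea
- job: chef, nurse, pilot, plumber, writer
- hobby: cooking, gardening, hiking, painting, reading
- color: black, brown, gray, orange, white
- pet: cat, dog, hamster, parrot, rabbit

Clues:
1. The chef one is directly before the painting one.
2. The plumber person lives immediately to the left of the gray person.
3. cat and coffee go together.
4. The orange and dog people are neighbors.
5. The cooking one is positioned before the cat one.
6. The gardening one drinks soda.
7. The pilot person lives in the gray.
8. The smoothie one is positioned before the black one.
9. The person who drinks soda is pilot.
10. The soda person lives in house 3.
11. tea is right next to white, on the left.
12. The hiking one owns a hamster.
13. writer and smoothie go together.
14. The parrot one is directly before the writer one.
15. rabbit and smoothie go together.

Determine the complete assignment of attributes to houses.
Solution:

House | Drink | Job | Hobby | Color | Pet
-----------------------------------------
  1   | tea | chef | hiking | orange | hamster
  2   | juice | plumber | painting | white | dog
  3   | soda | pilot | gardening | gray | parrot
  4   | smoothie | writer | cooking | brown | rabbit
  5   | coffee | nurse | reading | black | cat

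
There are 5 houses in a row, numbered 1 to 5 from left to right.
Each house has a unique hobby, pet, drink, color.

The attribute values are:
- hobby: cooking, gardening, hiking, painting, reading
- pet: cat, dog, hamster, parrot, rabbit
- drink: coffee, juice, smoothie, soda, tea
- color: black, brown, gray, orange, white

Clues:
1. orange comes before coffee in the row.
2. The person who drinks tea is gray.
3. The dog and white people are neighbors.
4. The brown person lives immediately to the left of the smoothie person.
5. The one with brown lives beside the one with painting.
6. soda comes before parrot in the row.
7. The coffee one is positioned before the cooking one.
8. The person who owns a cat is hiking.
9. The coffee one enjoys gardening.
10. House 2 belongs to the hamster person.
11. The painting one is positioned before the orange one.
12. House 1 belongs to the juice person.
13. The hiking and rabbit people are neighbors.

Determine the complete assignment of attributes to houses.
Solution:

House | Hobby | Pet | Drink | Color
-----------------------------------
  1   | reading | dog | juice | brown
  2   | painting | hamster | smoothie | white
  3   | hiking | cat | soda | orange
  4   | gardening | rabbit | coffee | black
  5   | cooking | parrot | tea | gray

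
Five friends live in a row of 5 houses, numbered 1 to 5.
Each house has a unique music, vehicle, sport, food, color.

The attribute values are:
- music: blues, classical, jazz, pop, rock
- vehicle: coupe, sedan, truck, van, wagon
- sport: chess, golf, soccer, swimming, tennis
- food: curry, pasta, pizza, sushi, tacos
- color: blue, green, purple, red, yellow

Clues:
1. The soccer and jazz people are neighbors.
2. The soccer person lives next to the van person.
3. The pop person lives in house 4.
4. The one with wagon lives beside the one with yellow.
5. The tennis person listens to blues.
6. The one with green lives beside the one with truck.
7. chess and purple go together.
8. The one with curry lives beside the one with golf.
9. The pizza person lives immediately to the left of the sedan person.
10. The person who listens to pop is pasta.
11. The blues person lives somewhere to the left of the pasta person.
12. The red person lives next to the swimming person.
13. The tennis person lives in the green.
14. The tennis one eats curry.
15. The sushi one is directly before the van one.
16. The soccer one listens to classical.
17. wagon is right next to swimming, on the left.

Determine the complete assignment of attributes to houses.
Solution:

House | Music | Vehicle | Sport | Food | Color
----------------------------------------------
  1   | classical | wagon | soccer | sushi | red
  2   | jazz | van | swimming | pizza | yellow
  3   | blues | sedan | tennis | curry | green
  4   | pop | truck | golf | pasta | blue
  5   | rock | coupe | chess | tacos | purple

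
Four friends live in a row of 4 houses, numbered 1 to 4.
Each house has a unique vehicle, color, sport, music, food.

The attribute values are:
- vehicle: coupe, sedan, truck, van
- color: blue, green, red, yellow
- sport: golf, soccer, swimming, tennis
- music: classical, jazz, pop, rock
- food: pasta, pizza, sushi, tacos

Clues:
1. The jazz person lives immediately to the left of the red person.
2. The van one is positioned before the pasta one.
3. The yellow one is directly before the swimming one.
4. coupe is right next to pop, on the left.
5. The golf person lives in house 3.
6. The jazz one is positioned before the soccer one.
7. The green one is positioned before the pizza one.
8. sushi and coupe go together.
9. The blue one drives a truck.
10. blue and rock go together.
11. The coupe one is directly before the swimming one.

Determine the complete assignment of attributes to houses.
Solution:

House | Vehicle | Color | Sport | Music | Food
----------------------------------------------
  1   | coupe | yellow | tennis | jazz | sushi
  2   | van | red | swimming | pop | tacos
  3   | sedan | green | golf | classical | pasta
  4   | truck | blue | soccer | rock | pizza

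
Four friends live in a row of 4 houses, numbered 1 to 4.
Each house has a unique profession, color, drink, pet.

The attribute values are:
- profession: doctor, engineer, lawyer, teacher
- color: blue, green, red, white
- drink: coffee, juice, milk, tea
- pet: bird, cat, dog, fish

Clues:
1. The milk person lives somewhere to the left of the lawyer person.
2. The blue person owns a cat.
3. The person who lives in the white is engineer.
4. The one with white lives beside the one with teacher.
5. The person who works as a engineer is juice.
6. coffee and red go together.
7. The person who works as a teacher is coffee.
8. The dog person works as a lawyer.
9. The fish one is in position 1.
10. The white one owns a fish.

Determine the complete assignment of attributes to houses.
Solution:

House | Profession | Color | Drink | Pet
----------------------------------------
  1   | engineer | white | juice | fish
  2   | teacher | red | coffee | bird
  3   | doctor | blue | milk | cat
  4   | lawyer | green | tea | dog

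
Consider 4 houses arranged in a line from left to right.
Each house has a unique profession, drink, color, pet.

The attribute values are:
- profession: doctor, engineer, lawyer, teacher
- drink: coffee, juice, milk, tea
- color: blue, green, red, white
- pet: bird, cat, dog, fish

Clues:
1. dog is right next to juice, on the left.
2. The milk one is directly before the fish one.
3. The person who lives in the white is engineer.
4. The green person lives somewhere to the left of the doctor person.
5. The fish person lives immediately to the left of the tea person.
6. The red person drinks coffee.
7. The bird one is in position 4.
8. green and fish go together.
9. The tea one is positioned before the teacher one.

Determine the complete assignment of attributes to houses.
Solution:

House | Profession | Drink | Color | Pet
----------------------------------------
  1   | engineer | milk | white | dog
  2   | lawyer | juice | green | fish
  3   | doctor | tea | blue | cat
  4   | teacher | coffee | red | bird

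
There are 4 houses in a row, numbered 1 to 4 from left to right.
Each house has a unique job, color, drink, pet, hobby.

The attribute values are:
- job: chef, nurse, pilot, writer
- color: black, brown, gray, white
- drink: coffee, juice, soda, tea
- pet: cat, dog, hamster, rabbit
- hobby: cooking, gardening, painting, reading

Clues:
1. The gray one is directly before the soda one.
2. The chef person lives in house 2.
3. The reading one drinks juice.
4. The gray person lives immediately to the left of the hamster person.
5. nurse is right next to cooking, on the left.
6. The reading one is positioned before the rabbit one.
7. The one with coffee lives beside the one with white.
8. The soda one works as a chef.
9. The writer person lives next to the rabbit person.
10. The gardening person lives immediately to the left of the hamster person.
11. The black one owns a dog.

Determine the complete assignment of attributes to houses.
Solution:

House | Job | Color | Drink | Pet | Hobby
-----------------------------------------
  1   | nurse | gray | coffee | cat | gardening
  2   | chef | white | soda | hamster | cooking
  3   | writer | black | juice | dog | reading
  4   | pilot | brown | tea | rabbit | painting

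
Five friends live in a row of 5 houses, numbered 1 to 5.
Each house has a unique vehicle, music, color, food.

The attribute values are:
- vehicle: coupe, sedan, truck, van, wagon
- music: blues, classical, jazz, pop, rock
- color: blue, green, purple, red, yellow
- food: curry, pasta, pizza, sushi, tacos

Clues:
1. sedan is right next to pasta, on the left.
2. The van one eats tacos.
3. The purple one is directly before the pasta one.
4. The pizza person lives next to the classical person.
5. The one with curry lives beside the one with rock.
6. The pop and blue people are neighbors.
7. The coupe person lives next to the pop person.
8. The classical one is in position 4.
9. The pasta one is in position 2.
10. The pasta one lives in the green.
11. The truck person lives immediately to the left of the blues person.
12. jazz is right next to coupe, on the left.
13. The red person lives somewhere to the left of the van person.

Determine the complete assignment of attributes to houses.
Solution:

House | Vehicle | Music | Color | Food
--------------------------------------
  1   | sedan | jazz | purple | curry
  2   | coupe | rock | green | pasta
  3   | wagon | pop | red | pizza
  4   | truck | classical | blue | sushi
  5   | van | blues | yellow | tacos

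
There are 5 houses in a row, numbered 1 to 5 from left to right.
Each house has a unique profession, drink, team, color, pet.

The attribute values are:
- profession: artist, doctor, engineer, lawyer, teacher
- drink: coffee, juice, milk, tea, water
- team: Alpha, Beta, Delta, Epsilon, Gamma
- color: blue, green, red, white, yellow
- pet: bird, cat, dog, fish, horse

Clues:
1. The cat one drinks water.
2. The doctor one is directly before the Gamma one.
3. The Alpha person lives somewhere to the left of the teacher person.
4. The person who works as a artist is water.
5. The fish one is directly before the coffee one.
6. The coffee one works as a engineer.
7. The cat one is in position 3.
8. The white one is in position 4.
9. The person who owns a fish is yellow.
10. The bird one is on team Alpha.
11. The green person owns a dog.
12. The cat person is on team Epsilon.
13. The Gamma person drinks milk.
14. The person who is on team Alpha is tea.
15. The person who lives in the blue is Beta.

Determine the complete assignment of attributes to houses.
Solution:

House | Profession | Drink | Team | Color | Pet
-----------------------------------------------
  1   | lawyer | juice | Delta | yellow | fish
  2   | engineer | coffee | Beta | blue | horse
  3   | artist | water | Epsilon | red | cat
  4   | doctor | tea | Alpha | white | bird
  5   | teacher | milk | Gamma | green | dog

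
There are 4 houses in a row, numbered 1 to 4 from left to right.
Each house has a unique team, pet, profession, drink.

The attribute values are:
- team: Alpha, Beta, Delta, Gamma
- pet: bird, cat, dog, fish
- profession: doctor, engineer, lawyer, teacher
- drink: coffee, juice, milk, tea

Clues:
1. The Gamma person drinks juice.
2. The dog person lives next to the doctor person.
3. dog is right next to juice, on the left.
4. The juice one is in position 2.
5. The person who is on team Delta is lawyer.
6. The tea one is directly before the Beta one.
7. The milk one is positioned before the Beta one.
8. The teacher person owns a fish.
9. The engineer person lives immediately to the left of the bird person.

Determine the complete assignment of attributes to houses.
Solution:

House | Team | Pet | Profession | Drink
---------------------------------------
  1   | Alpha | dog | engineer | milk
  2   | Gamma | bird | doctor | juice
  3   | Delta | cat | lawyer | tea
  4   | Beta | fish | teacher | coffee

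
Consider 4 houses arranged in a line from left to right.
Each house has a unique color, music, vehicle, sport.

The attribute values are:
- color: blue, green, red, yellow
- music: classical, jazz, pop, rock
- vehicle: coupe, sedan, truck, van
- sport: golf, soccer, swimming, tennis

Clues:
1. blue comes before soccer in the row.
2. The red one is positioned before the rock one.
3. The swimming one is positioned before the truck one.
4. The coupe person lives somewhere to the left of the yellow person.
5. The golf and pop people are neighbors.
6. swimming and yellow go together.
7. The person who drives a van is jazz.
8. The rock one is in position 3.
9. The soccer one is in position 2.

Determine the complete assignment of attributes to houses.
Solution:

House | Color | Music | Vehicle | Sport
---------------------------------------
  1   | blue | jazz | van | golf
  2   | red | pop | coupe | soccer
  3   | yellow | rock | sedan | swimming
  4   | green | classical | truck | tennis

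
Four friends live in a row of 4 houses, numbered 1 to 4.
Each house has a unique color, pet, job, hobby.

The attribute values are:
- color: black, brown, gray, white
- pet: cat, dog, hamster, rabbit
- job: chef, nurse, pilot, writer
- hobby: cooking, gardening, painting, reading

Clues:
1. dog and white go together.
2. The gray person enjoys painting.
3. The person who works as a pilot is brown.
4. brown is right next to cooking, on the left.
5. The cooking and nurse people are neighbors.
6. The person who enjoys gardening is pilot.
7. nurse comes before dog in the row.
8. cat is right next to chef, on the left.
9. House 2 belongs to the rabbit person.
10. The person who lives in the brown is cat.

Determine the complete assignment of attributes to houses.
Solution:

House | Color | Pet | Job | Hobby
---------------------------------
  1   | brown | cat | pilot | gardening
  2   | black | rabbit | chef | cooking
  3   | gray | hamster | nurse | painting
  4   | white | dog | writer | reading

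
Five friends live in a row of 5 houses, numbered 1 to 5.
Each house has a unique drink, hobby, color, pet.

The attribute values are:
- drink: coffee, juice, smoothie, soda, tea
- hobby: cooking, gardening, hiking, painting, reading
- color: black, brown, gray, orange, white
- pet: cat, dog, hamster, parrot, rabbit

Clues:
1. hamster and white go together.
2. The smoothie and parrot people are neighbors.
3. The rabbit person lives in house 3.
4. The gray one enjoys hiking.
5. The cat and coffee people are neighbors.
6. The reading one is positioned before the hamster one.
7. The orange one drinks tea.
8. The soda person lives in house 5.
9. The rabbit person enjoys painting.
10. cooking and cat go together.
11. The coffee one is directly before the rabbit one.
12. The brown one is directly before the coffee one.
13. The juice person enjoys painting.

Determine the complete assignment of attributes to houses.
Solution:

House | Drink | Hobby | Color | Pet
-----------------------------------
  1   | smoothie | cooking | brown | cat
  2   | coffee | hiking | gray | parrot
  3   | juice | painting | black | rabbit
  4   | tea | reading | orange | dog
  5   | soda | gardening | white | hamster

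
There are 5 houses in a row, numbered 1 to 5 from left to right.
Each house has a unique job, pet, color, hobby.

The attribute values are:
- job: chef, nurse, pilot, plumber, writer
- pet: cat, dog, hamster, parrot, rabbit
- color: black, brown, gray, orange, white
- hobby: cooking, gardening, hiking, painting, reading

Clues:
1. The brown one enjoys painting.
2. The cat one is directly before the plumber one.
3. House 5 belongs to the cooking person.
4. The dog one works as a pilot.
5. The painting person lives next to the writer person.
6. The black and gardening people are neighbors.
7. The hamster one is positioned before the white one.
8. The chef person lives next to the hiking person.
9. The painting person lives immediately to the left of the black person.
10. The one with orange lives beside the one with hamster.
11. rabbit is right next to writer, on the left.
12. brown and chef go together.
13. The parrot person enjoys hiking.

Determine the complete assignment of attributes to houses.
Solution:

House | Job | Pet | Color | Hobby
---------------------------------
  1   | chef | rabbit | brown | painting
  2   | writer | parrot | black | hiking
  3   | nurse | cat | orange | gardening
  4   | plumber | hamster | gray | reading
  5   | pilot | dog | white | cooking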